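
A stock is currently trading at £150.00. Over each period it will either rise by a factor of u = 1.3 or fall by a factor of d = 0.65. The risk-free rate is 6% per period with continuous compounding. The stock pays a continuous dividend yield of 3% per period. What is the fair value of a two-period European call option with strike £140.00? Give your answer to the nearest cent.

Per-period risk-free factor R = e^0.06 = 1.0618; dividend-adjusted growth = e^(0.06−0.03) = 1.0305.
Risk-neutral probability p = (1.0305 − 0.65)/(1.3 − 0.65) = 0.3805/0.6500 = 0.5853
Terminal stock prices: S_uu = 253.5, S_ud = 126.8, S_dd = 63.38
Terminal payoffs (S − K): max(113.5, 0) = 113.5, max(-13.25, 0) = 0, max(-76.62, 0) = 0
Node u (S = 195): V_u = e^(−0.06)·[0.5853·113.5000 + 0.4147·0.0000] = 62.5644
Node d (S = 97.5): V_d = e^(−0.06)·[0.5853·0.0000 + 0.4147·0.0000] = 0.0000
Node 0 (S = 150): V_0 = e^(−0.06)·[0.5853·62.5644 + 0.4147·0.0000] = 34.4873

£34.49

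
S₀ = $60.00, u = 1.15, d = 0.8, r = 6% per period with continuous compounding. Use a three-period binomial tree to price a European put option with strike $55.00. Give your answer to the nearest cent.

Risk-neutral probability p = (e^0.06 − 0.8)/(1.15 − 0.8) = 0.2618/0.3500 = 0.7481
Terminal stock prices: S_uuu = 91.25, S_uud = 63.48, S_udd = 44.16, S_ddd = 30.72
Terminal payoffs (K − S): max(-36.25, 0) = 0, max(-8.48, 0) = 0, max(10.84, 0) = 10.84, max(24.28, 0) = 24.28
Node uu (S = 79.35): V_uu = e^(−0.06)·[0.7481·0.0000 + 0.2519·0.0000] = 0.0000
Node ud (S = 55.2): V_ud = e^(−0.06)·[0.7481·0.0000 + 0.2519·10.8400] = 2.5715
Node dd (S = 38.4): V_dd = e^(−0.06)·[0.7481·10.8400 + 0.2519·24.2800] = 13.3970
Node u (S = 69): V_u = e^(−0.06)·[0.7481·0.0000 + 0.2519·2.5715] = 0.6100
Node d (S = 48): V_d = e^(−0.06)·[0.7481·2.5715 + 0.2519·13.3970] = 4.9899
Node 0 (S = 60): V_0 = e^(−0.06)·[0.7481·0.6100 + 0.2519·4.9899] = 1.6135

$1.61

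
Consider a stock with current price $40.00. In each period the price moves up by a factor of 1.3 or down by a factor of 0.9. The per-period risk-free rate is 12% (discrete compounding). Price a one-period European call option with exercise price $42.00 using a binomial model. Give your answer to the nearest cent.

Risk-neutral probability p = (1 + 0.12 − 0.9)/(1.3 − 0.9) = 0.2200/0.4000 = 0.5500
Terminal stock prices: S_u = 52, S_d = 36
Terminal payoffs (S − K): max(10, 0) = 10, max(-6, 0) = 0
Node 0 (S = 40): V_0 = 1/1.12·[0.5500·10.0000 + 0.4500·0.0000] = 4.9107

$4.91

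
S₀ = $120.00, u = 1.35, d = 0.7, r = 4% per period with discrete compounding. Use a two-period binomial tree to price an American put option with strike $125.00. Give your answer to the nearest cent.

Risk-neutral probability p = (1 + 0.04 − 0.7)/(1.35 − 0.7) = 0.3400/0.6500 = 0.5231
Terminal stock prices: S_uu = 218.7, S_ud = 113.4, S_dd = 58.8
Terminal payoffs (K − S): max(-93.7, 0) = 0, max(11.6, 0) = 11.6, max(66.2, 0) = 66.2
Node u (S = 162): continuation = 1/1.04·[0.5231·0.0000 + 0.4769·11.6000] = 5.3195; exercise value = 0.0000 ≤ continuation, so V_u = 5.3195
Node d (S = 84): continuation = 1/1.04·[0.5231·11.6000 + 0.4769·66.2000] = 36.1923; exercise value = 41.0000 > continuation, so V_d = 41.0000 (exercise)
Node 0 (S = 120): continuation = 1/1.04·[0.5231·5.3195 + 0.4769·41.0000] = 21.4773; exercise value = 5.0000 ≤ continuation, so V_0 = 21.4773

$21.48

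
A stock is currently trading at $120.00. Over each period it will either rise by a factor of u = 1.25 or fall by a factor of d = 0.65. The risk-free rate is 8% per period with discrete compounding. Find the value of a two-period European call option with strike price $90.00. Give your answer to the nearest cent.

Risk-neutral probability p = (1 + 0.08 − 0.65)/(1.25 − 0.65) = 0.4300/0.6000 = 0.7167
Terminal stock prices: S_uu = 187.5, S_ud = 97.5, S_dd = 50.7
Terminal payoffs (S − K): max(97.5, 0) = 97.5, max(7.5, 0) = 7.5, max(-39.3, 0) = 0
Node u (S = 150): V_u = 1/1.08·[0.7167·97.5000 + 0.2833·7.5000] = 66.6667
Node d (S = 78): V_d = 1/1.08·[0.7167·7.5000 + 0.2833·0.0000] = 4.9769
Node 0 (S = 120): V_0 = 1/1.08·[0.7167·66.6667 + 0.2833·4.9769] = 45.5443

$45.54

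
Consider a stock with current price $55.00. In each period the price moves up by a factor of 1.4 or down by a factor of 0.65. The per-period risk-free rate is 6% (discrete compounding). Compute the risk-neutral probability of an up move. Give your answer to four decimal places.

p = 0.5467

Risk-neutral probability p = (1 + 0.06 − 0.65)/(1.4 − 0.65) = 0.4100/0.7500 = 0.5467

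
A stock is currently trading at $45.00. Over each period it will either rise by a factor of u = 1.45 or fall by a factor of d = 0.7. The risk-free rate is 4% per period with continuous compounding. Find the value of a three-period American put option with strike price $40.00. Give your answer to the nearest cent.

$6.86

Risk-neutral probability p = (e^0.04 − 0.7)/(1.45 − 0.7) = 0.3408/0.7500 = 0.4544
Terminal stock prices: S_uuu = 137.2, S_uud = 66.23, S_udd = 31.97, S_ddd = 15.43
Terminal payoffs (K − S): max(-97.19, 0) = 0, max(-26.23, 0) = 0, max(8.028, 0) = 8.028, max(24.57, 0) = 24.57
Node uu (S = 94.61): continuation = e^(−0.04)·[0.4544·0.0000 + 0.5456·0.0000] = 0.0000; exercise value = 0.0000 ≤ continuation, so V_uu = 0.0000
Node ud (S = 45.67): continuation = e^(−0.04)·[0.4544·0.0000 + 0.5456·8.0275] = 4.2080; exercise value = 0.0000 ≤ continuation, so V_ud = 4.2080
Node dd (S = 22.05): continuation = e^(−0.04)·[0.4544·8.0275 + 0.5456·24.5650] = 16.3816; exercise value = 17.9500 > continuation, so V_dd = 17.9500 (exercise)
Node u (S = 65.25): continuation = e^(−0.04)·[0.4544·0.0000 + 0.5456·4.2080] = 2.2058; exercise value = 0.0000 ≤ continuation, so V_u = 2.2058
Node d (S = 31.5): continuation = e^(−0.04)·[0.4544·4.2080 + 0.5456·17.9500] = 11.2464; exercise value = 8.5000 ≤ continuation, so V_d = 11.2464
Node 0 (S = 45): continuation = e^(−0.04)·[0.4544·2.2058 + 0.5456·11.2464] = 6.8583; exercise value = 0.0000 ≤ continuation, so V_0 = 6.8583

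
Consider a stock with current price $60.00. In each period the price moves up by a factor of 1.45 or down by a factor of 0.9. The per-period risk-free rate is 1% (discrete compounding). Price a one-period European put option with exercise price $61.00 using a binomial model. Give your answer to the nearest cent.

Risk-neutral probability p = (1 + 0.01 − 0.9)/(1.45 − 0.9) = 0.1100/0.5500 = 0.2000
Terminal stock prices: S_u = 87, S_d = 54
Terminal payoffs (K − S): max(-26, 0) = 0, max(7, 0) = 7
Node 0 (S = 60): V_0 = 1/1.01·[0.2000·0.0000 + 0.8000·7.0000] = 5.5446

$5.54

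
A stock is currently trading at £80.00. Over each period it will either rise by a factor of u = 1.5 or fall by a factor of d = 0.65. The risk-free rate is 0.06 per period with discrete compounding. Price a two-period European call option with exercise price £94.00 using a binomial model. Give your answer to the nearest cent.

£17.81

Risk-neutral probability p = (1 + 0.06 − 0.65)/(1.5 − 0.65) = 0.4100/0.8500 = 0.4824
Terminal stock prices: S_uu = 180, S_ud = 78, S_dd = 33.8
Terminal payoffs (S − K): max(86, 0) = 86, max(-16, 0) = 0, max(-60.2, 0) = 0
Node u (S = 120): V_u = 1/1.06·[0.4824·86.0000 + 0.5176·0.0000] = 39.1343
Node d (S = 52): V_d = 1/1.06·[0.4824·0.0000 + 0.5176·0.0000] = 0.0000
Node 0 (S = 80): V_0 = 1/1.06·[0.4824·39.1343 + 0.5176·0.0000] = 17.8081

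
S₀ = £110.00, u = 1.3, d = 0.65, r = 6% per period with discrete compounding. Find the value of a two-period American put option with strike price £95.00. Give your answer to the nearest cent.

£8.61

Risk-neutral probability p = (1 + 0.06 − 0.65)/(1.3 − 0.65) = 0.4100/0.6500 = 0.6308
Terminal stock prices: S_uu = 185.9, S_ud = 92.95, S_dd = 46.48
Terminal payoffs (K − S): max(-90.9, 0) = 0, max(2.05, 0) = 2.05, max(48.52, 0) = 48.52
Node u (S = 143): continuation = 1/1.06·[0.6308·0.0000 + 0.3692·2.0500] = 0.7141; exercise value = 0.0000 ≤ continuation, so V_u = 0.7141
Node d (S = 71.5): continuation = 1/1.06·[0.6308·2.0500 + 0.3692·48.5250] = 18.1226; exercise value = 23.5000 > continuation, so V_d = 23.5000 (exercise)
Node 0 (S = 110): continuation = 1/1.06·[0.6308·0.7141 + 0.3692·23.5000] = 8.6107; exercise value = 0.0000 ≤ continuation, so V_0 = 8.6107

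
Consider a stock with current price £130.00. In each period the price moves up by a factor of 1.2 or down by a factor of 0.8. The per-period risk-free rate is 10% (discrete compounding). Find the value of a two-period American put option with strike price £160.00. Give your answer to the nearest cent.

£30.00

Risk-neutral probability p = (1 + 0.1 − 0.8)/(1.2 − 0.8) = 0.3000/0.4000 = 0.7500
Terminal stock prices: S_uu = 187.2, S_ud = 124.8, S_dd = 83.2
Terminal payoffs (K − S): max(-27.2, 0) = 0, max(35.2, 0) = 35.2, max(76.8, 0) = 76.8
Node u (S = 156): continuation = 1/1.1·[0.7500·0.0000 + 0.2500·35.2000] = 8.0000; exercise value = 4.0000 ≤ continuation, so V_u = 8.0000
Node d (S = 104): continuation = 1/1.1·[0.7500·35.2000 + 0.2500·76.8000] = 41.4545; exercise value = 56.0000 > continuation, so V_d = 56.0000 (exercise)
Node 0 (S = 130): continuation = 1/1.1·[0.7500·8.0000 + 0.2500·56.0000] = 18.1818; exercise value = 30.0000 > continuation, so V_0 = 30.0000 (exercise)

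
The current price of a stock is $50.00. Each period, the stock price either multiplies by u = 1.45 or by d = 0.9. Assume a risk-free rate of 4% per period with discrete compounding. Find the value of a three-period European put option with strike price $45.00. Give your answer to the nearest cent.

$3.15

Risk-neutral probability p = (1 + 0.04 − 0.9)/(1.45 − 0.9) = 0.1400/0.5500 = 0.2545
Terminal stock prices: S_uuu = 152.4, S_uud = 94.61, S_udd = 58.73, S_ddd = 36.45
Terminal payoffs (K − S): max(-107.4, 0) = 0, max(-49.61, 0) = 0, max(-13.73, 0) = 0, max(8.55, 0) = 8.55
Node uu (S = 105.1): V_uu = 1/1.04·[0.2545·0.0000 + 0.7455·0.0000] = 0.0000
Node ud (S = 65.25): V_ud = 1/1.04·[0.2545·0.0000 + 0.7455·0.0000] = 0.0000
Node dd (S = 40.5): V_dd = 1/1.04·[0.2545·0.0000 + 0.7455·8.5500] = 6.1285
Node u (S = 72.5): V_u = 1/1.04·[0.2545·0.0000 + 0.7455·0.0000] = 0.0000
Node d (S = 45): V_d = 1/1.04·[0.2545·0.0000 + 0.7455·6.1285] = 4.3928
Node 0 (S = 50): V_0 = 1/1.04·[0.2545·0.0000 + 0.7455·4.3928] = 3.1487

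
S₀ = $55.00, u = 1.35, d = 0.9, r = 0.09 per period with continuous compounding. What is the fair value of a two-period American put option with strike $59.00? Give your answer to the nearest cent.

Risk-neutral probability p = (e^0.09 − 0.9)/(1.35 − 0.9) = 0.1942/0.4500 = 0.4315
Terminal stock prices: S_uu = 100.2, S_ud = 66.83, S_dd = 44.55
Terminal payoffs (K − S): max(-41.24, 0) = 0, max(-7.825, 0) = 0, max(14.45, 0) = 14.45
Node u (S = 74.25): continuation = e^(−0.09)·[0.4315·0.0000 + 0.5685·0.0000] = 0.0000; exercise value = 0.0000 ≤ continuation, so V_u = 0.0000
Node d (S = 49.5): continuation = e^(−0.09)·[0.4315·0.0000 + 0.5685·14.4500] = 7.5078; exercise value = 9.5000 > continuation, so V_d = 9.5000 (exercise)
Node 0 (S = 55): continuation = e^(−0.09)·[0.4315·0.0000 + 0.5685·9.5000] = 4.9359; exercise value = 4.0000 ≤ continuation, so V_0 = 4.9359

$4.94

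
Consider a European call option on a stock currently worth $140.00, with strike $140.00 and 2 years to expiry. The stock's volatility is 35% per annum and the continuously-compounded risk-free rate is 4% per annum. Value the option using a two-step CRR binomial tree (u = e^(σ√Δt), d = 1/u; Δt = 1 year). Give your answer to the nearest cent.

CRR parameters: u = e^(σ√Δt) = e^(0.35·√1) = 1.4191, d = 1/u = 0.7047
Per-period rate: rΔt = 0.04·1 = 0.04, so R = e^0.04 = 1.0408
Risk-neutral probability p = (e^0.04 − 0.7047)/(1.4191 − 0.7047) = 0.3361/0.7144 = 0.4705
Terminal stock prices: S_uu = 281.9, S_ud = 140, S_dd = 69.52
Terminal payoffs (S − K): max(141.9, 0) = 141.9, max(0, 0) = 0, max(-70.48, 0) = 0
Node u (S = 198.7): V_u = e^(−0.04)·[0.4705·141.9254 + 0.5295·0.0000] = 64.1589
Node d (S = 98.66): V_d = e^(−0.04)·[0.4705·0.0000 + 0.5295·0.0000] = 0.0000
Node 0 (S = 140): V_0 = e^(−0.04)·[0.4705·64.1589 + 0.5295·0.0000] = 29.0038

$29.00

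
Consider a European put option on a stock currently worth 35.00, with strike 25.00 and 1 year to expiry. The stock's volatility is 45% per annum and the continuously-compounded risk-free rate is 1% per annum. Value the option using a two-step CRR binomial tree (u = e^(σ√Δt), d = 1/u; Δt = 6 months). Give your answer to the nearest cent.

CRR parameters: u = e^(σ√Δt) = e^(0.45·√0.5) = 1.3746, d = 1/u = 0.7275
Per-period rate: rΔt = 0.01·0.5 = 0.005, so R = e^0.005 = 1.0050
Risk-neutral probability p = (e^0.005 − 0.7275)/(1.3746 − 0.7275) = 0.2776/0.6472 = 0.4289
Terminal stock prices: S_uu = 66.14, S_ud = 35, S_dd = 18.52
Terminal payoffs (K − S): max(-41.14, 0) = 0, max(-10, 0) = 0, max(6.478, 0) = 6.478
Node u (S = 48.11): V_u = e^(−0.005)·[0.4289·0.0000 + 0.5711·0.0000] = 0.0000
Node d (S = 25.46): V_d = e^(−0.005)·[0.4289·0.0000 + 0.5711·6.4781] = 3.6815
Node 0 (S = 35): V_0 = e^(−0.005)·[0.4289·0.0000 + 0.5711·3.6815] = 2.0921

2.09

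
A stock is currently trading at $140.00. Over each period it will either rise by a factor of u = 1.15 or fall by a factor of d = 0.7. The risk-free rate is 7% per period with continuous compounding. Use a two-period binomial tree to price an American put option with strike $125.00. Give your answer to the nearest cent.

Risk-neutral probability p = (e^0.07 − 0.7)/(1.15 − 0.7) = 0.3725/0.4500 = 0.8278
Terminal stock prices: S_uu = 185.1, S_ud = 112.7, S_dd = 68.6
Terminal payoffs (K − S): max(-60.15, 0) = 0, max(12.3, 0) = 12.3, max(56.4, 0) = 56.4
Node u (S = 161): continuation = e^(−0.07)·[0.8278·0.0000 + 0.1722·12.3000] = 1.9749; exercise value = 0.0000 ≤ continuation, so V_u = 1.9749
Node d (S = 98): continuation = e^(−0.07)·[0.8278·12.3000 + 0.1722·56.4000] = 18.5492; exercise value = 27.0000 > continuation, so V_d = 27.0000 (exercise)
Node 0 (S = 140): continuation = e^(−0.07)·[0.8278·1.9749 + 0.1722·27.0000] = 5.8595; exercise value = 0.0000 ≤ continuation, so V_0 = 5.8595

$5.86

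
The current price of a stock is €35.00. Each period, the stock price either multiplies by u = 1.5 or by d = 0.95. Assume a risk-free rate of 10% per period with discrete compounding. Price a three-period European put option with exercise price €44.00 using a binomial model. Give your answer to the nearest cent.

Risk-neutral probability p = (1 + 0.1 − 0.95)/(1.5 − 0.95) = 0.1500/0.5500 = 0.2727
Terminal stock prices: S_uuu = 118.1, S_uud = 74.81, S_udd = 47.38, S_ddd = 30.01
Terminal payoffs (K − S): max(-74.12, 0) = 0, max(-30.81, 0) = 0, max(-3.381, 0) = 0, max(13.99, 0) = 13.99
Node uu (S = 78.75): V_uu = 1/1.1·[0.2727·0.0000 + 0.7273·0.0000] = 0.0000
Node ud (S = 49.88): V_ud = 1/1.1·[0.2727·0.0000 + 0.7273·0.0000] = 0.0000
Node dd (S = 31.59): V_dd = 1/1.1·[0.2727·0.0000 + 0.7273·13.9919] = 9.2508
Node u (S = 52.5): V_u = 1/1.1·[0.2727·0.0000 + 0.7273·0.0000] = 0.0000
Node d (S = 33.25): V_d = 1/1.1·[0.2727·0.0000 + 0.7273·9.2508] = 6.1162
Node 0 (S = 35): V_0 = 1/1.1·[0.2727·0.0000 + 0.7273·6.1162] = 4.0438

€4.04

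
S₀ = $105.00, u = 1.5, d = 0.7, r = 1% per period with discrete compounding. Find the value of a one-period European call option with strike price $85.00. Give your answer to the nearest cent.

$27.82

Risk-neutral probability p = (1 + 0.01 − 0.7)/(1.5 − 0.7) = 0.3100/0.8000 = 0.3875
Terminal stock prices: S_u = 157.5, S_d = 73.5
Terminal payoffs (S − K): max(72.5, 0) = 72.5, max(-11.5, 0) = 0
Node 0 (S = 105): V_0 = 1/1.01·[0.3875·72.5000 + 0.6125·0.0000] = 27.8156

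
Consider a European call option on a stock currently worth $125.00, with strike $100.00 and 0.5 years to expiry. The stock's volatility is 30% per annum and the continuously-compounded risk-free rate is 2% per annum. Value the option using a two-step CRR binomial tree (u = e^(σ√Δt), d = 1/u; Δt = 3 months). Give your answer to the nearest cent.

CRR parameters: u = e^(σ√Δt) = e^(0.3·√0.25) = 1.1618, d = 1/u = 0.8607
Per-period rate: rΔt = 0.02·0.25 = 0.005, so R = e^0.005 = 1.0050
Risk-neutral probability p = (e^0.005 − 0.8607)/(1.1618 − 0.8607) = 0.1443/0.3011 = 0.4792
Terminal stock prices: S_uu = 168.7, S_ud = 125, S_dd = 92.6
Terminal payoffs (S − K): max(68.73, 0) = 68.73, max(25, 0) = 25, max(-7.398, 0) = 0
Node u (S = 145.2): V_u = e^(−0.005)·[0.4792·68.7324 + 0.5208·25.0000] = 45.7280
Node d (S = 107.6): V_d = e^(−0.005)·[0.4792·25.0000 + 0.5208·0.0000] = 11.9206
Node 0 (S = 125): V_0 = e^(−0.005)·[0.4792·45.7280 + 0.5208·11.9206] = 27.9814

$27.98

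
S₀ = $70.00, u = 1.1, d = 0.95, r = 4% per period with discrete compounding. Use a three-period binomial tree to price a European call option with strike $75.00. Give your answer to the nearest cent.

$5.59

Risk-neutral probability p = (1 + 0.04 − 0.95)/(1.1 − 0.95) = 0.0900/0.1500 = 0.6000
Terminal stock prices: S_uuu = 93.17, S_uud = 80.47, S_udd = 69.49, S_ddd = 60.02
Terminal payoffs (S − K): max(18.17, 0) = 18.17, max(5.465, 0) = 5.465, max(-5.508, 0) = 0, max(-14.98, 0) = 0
Node uu (S = 84.7): V_uu = 1/1.04·[0.6000·18.1700 + 0.4000·5.4650] = 12.5846
Node ud (S = 73.15): V_ud = 1/1.04·[0.6000·5.4650 + 0.4000·0.0000] = 3.1529
Node dd (S = 63.17): V_dd = 1/1.04·[0.6000·0.0000 + 0.4000·0.0000] = 0.0000
Node u (S = 77): V_u = 1/1.04·[0.6000·12.5846 + 0.4000·3.1529] = 8.4730
Node d (S = 66.5): V_d = 1/1.04·[0.6000·3.1529 + 0.4000·0.0000] = 1.8190
Node 0 (S = 70): V_0 = 1/1.04·[0.6000·8.4730 + 0.4000·1.8190] = 5.5879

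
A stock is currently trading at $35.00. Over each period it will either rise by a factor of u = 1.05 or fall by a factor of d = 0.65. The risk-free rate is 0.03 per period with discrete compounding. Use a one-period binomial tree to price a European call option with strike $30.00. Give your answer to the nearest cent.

$6.23

Risk-neutral probability p = (1 + 0.03 − 0.65)/(1.05 − 0.65) = 0.3800/0.4000 = 0.9500
Terminal stock prices: S_u = 36.75, S_d = 22.75
Terminal payoffs (S − K): max(6.75, 0) = 6.75, max(-7.25, 0) = 0
Node 0 (S = 35): V_0 = 1/1.03·[0.9500·6.7500 + 0.0500·0.0000] = 6.2257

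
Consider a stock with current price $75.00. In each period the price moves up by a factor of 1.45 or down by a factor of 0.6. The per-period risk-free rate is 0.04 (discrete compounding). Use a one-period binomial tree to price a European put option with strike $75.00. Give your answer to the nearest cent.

$13.91

Risk-neutral probability p = (1 + 0.04 − 0.6)/(1.45 − 0.6) = 0.4400/0.8500 = 0.5176
Terminal stock prices: S_u = 108.8, S_d = 45
Terminal payoffs (K − S): max(-33.75, 0) = 0, max(30, 0) = 30
Node 0 (S = 75): V_0 = 1/1.04·[0.5176·0.0000 + 0.4824·30.0000] = 13.9140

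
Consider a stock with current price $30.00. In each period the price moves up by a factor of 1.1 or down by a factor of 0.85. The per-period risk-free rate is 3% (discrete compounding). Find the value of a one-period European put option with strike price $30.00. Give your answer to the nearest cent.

Risk-neutral probability p = (1 + 0.03 − 0.85)/(1.1 − 0.85) = 0.1800/0.2500 = 0.7200
Terminal stock prices: S_u = 33, S_d = 25.5
Terminal payoffs (K − S): max(-3, 0) = 0, max(4.5, 0) = 4.5
Node 0 (S = 30): V_0 = 1/1.03·[0.7200·0.0000 + 0.2800·4.5000] = 1.2233

$1.22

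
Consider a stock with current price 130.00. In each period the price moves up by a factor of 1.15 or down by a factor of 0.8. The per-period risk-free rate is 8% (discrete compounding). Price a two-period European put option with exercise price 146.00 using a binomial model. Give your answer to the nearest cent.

9.40

Risk-neutral probability p = (1 + 0.08 − 0.8)/(1.15 − 0.8) = 0.2800/0.3500 = 0.8000
Terminal stock prices: S_uu = 171.9, S_ud = 119.6, S_dd = 83.2
Terminal payoffs (K − S): max(-25.92, 0) = 0, max(26.4, 0) = 26.4, max(62.8, 0) = 62.8
Node u (S = 149.5): V_u = 1/1.08·[0.8000·0.0000 + 0.2000·26.4000] = 4.8889
Node d (S = 104): V_d = 1/1.08·[0.8000·26.4000 + 0.2000·62.8000] = 31.1852
Node 0 (S = 130): V_0 = 1/1.08·[0.8000·4.8889 + 0.2000·31.1852] = 9.3964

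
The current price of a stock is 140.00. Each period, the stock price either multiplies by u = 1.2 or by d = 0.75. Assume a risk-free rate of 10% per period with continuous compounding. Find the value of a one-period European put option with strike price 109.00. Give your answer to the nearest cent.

0.76

Risk-neutral probability p = (e^0.1 − 0.75)/(1.2 − 0.75) = 0.3552/0.4500 = 0.7893
Terminal stock prices: S_u = 168, S_d = 105
Terminal payoffs (K − S): max(-59, 0) = 0, max(4, 0) = 4
Node 0 (S = 140): V_0 = e^(−0.1)·[0.7893·0.0000 + 0.2107·4.0000] = 0.7627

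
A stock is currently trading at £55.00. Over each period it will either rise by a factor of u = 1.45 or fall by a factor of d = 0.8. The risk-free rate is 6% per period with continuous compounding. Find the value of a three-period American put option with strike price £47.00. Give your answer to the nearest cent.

£3.73

Risk-neutral probability p = (e^0.06 − 0.8)/(1.45 − 0.8) = 0.2618/0.6500 = 0.4028
Terminal stock prices: S_uuu = 167.7, S_uud = 92.51, S_udd = 51.04, S_ddd = 28.16
Terminal payoffs (K − S): max(-120.7, 0) = 0, max(-45.51, 0) = 0, max(-4.04, 0) = 0, max(18.84, 0) = 18.84
Node uu (S = 115.6): continuation = e^(−0.06)·[0.4028·0.0000 + 0.5972·0.0000] = 0.0000; exercise value = 0.0000 ≤ continuation, so V_uu = 0.0000
Node ud (S = 63.8): continuation = e^(−0.06)·[0.4028·0.0000 + 0.5972·0.0000] = 0.0000; exercise value = 0.0000 ≤ continuation, so V_ud = 0.0000
Node dd (S = 35.2): continuation = e^(−0.06)·[0.4028·0.0000 + 0.5972·18.8400] = 10.5956; exercise value = 11.8000 > continuation, so V_dd = 11.8000 (exercise)
Node u (S = 79.75): continuation = e^(−0.06)·[0.4028·0.0000 + 0.5972·0.0000] = 0.0000; exercise value = 0.0000 ≤ continuation, so V_u = 0.0000
Node d (S = 44): continuation = e^(−0.06)·[0.4028·0.0000 + 0.5972·11.8000] = 6.6363; exercise value = 3.0000 ≤ continuation, so V_d = 6.6363
Node 0 (S = 55): continuation = e^(−0.06)·[0.4028·0.0000 + 0.5972·6.6363] = 3.7322; exercise value = 0.0000 ≤ continuation, so V_0 = 3.7322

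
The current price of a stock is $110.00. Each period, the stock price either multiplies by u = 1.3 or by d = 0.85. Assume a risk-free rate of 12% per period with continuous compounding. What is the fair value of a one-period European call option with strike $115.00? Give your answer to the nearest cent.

Risk-neutral probability p = (e^0.12 − 0.85)/(1.3 − 0.85) = 0.2775/0.4500 = 0.6167
Terminal stock prices: S_u = 143, S_d = 93.5
Terminal payoffs (S − K): max(28, 0) = 28, max(-21.5, 0) = 0
Node 0 (S = 110): V_0 = e^(−0.12)·[0.6167·28.0000 + 0.3833·0.0000] = 15.3140

$15.31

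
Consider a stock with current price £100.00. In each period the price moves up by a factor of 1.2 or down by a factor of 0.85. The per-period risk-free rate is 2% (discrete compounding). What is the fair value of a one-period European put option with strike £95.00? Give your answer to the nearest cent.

£5.04

Risk-neutral probability p = (1 + 0.02 − 0.85)/(1.2 − 0.85) = 0.1700/0.3500 = 0.4857
Terminal stock prices: S_u = 120, S_d = 85
Terminal payoffs (K − S): max(-25, 0) = 0, max(10, 0) = 10
Node 0 (S = 100): V_0 = 1/1.02·[0.4857·0.0000 + 0.5143·10.0000] = 5.0420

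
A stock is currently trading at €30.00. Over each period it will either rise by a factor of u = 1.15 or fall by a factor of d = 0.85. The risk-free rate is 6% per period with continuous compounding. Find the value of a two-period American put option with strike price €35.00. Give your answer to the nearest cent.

Risk-neutral probability p = (e^0.06 − 0.85)/(1.15 − 0.85) = 0.2118/0.3000 = 0.7061
Terminal stock prices: S_uu = 39.67, S_ud = 29.32, S_dd = 21.67
Terminal payoffs (K − S): max(-4.675, 0) = 0, max(5.675, 0) = 5.675, max(13.33, 0) = 13.33
Node u (S = 34.5): continuation = e^(−0.06)·[0.7061·0.0000 + 0.2939·5.6750] = 1.5706; exercise value = 0.5000 ≤ continuation, so V_u = 1.5706
Node d (S = 25.5): continuation = e^(−0.06)·[0.7061·5.6750 + 0.2939·13.3250] = 7.4618; exercise value = 9.5000 > continuation, so V_d = 9.5000 (exercise)
Node 0 (S = 30): continuation = e^(−0.06)·[0.7061·1.5706 + 0.2939·9.5000] = 3.6737; exercise value = 5.0000 > continuation, so V_0 = 5.0000 (exercise)

€5.00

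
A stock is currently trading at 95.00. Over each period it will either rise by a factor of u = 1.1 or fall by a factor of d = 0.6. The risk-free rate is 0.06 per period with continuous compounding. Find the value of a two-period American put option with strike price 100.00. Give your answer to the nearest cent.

5.42

Risk-neutral probability p = (e^0.06 − 0.6)/(1.1 − 0.6) = 0.4618/0.5000 = 0.9237
Terminal stock prices: S_uu = 115, S_ud = 62.7, S_dd = 34.2
Terminal payoffs (K − S): max(-14.95, 0) = 0, max(37.3, 0) = 37.3, max(65.8, 0) = 65.8
Node u (S = 104.5): continuation = e^(−0.06)·[0.9237·0.0000 + 0.0763·37.3000] = 2.6812; exercise value = 0.0000 ≤ continuation, so V_u = 2.6812
Node d (S = 57): continuation = e^(−0.06)·[0.9237·37.3000 + 0.0763·65.8000] = 37.1765; exercise value = 43.0000 > continuation, so V_d = 43.0000 (exercise)
Node 0 (S = 95): continuation = e^(−0.06)·[0.9237·2.6812 + 0.0763·43.0000] = 5.4233; exercise value = 5.0000 ≤ continuation, so V_0 = 5.4233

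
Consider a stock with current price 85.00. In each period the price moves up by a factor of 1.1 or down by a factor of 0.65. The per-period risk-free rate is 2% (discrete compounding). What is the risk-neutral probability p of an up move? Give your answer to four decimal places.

Risk-neutral probability p = (1 + 0.02 − 0.65)/(1.1 − 0.65) = 0.3700/0.4500 = 0.8222

p = 0.8222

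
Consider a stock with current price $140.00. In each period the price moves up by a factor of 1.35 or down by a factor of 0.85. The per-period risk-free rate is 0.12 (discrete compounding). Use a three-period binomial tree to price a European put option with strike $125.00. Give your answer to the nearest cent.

$2.70

Risk-neutral probability p = (1 + 0.12 − 0.85)/(1.35 − 0.85) = 0.2700/0.5000 = 0.5400
Terminal stock prices: S_uuu = 344.5, S_uud = 216.9, S_udd = 136.6, S_ddd = 85.98
Terminal payoffs (K − S): max(-219.5, 0) = 0, max(-91.88, 0) = 0, max(-11.55, 0) = 0, max(39.02, 0) = 39.02
Node uu (S = 255.2): V_uu = 1/1.12·[0.5400·0.0000 + 0.4600·0.0000] = 0.0000
Node ud (S = 160.7): V_ud = 1/1.12·[0.5400·0.0000 + 0.4600·0.0000] = 0.0000
Node dd (S = 101.1): V_dd = 1/1.12·[0.5400·0.0000 + 0.4600·39.0225] = 16.0271
Node u (S = 189): V_u = 1/1.12·[0.5400·0.0000 + 0.4600·0.0000] = 0.0000
Node d (S = 119): V_d = 1/1.12·[0.5400·0.0000 + 0.4600·16.0271] = 6.5826
Node 0 (S = 140): V_0 = 1/1.12·[0.5400·0.0000 + 0.4600·6.5826] = 2.7036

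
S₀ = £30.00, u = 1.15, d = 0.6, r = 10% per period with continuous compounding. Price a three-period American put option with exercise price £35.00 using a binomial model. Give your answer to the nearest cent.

£5.00

Risk-neutral probability p = (e^0.1 − 0.6)/(1.15 − 0.6) = 0.5052/0.5500 = 0.9185
Terminal stock prices: S_uuu = 45.63, S_uud = 23.8, S_udd = 12.42, S_ddd = 6.48
Terminal payoffs (K − S): max(-10.63, 0) = 0, max(11.2, 0) = 11.2, max(22.58, 0) = 22.58, max(28.52, 0) = 28.52
Node uu (S = 39.67): continuation = e^(−0.1)·[0.9185·0.0000 + 0.0815·11.1950] = 0.8256; exercise value = 0.0000 ≤ continuation, so V_uu = 0.8256
Node ud (S = 20.7): continuation = e^(−0.1)·[0.9185·11.1950 + 0.0815·22.5800] = 10.9693; exercise value = 14.3000 > continuation, so V_ud = 14.3000 (exercise)
Node dd (S = 10.8): continuation = e^(−0.1)·[0.9185·22.5800 + 0.0815·28.5200] = 20.8693; exercise value = 24.2000 > continuation, so V_dd = 24.2000 (exercise)
Node u (S = 34.5): continuation = e^(−0.1)·[0.9185·0.8256 + 0.0815·14.3000] = 1.7408; exercise value = 0.5000 ≤ continuation, so V_u = 1.7408
Node d (S = 18): continuation = e^(−0.1)·[0.9185·14.3000 + 0.0815·24.2000] = 13.6693; exercise value = 17.0000 > continuation, so V_d = 17.0000 (exercise)
Node 0 (S = 30): continuation = e^(−0.1)·[0.9185·1.7408 + 0.0815·17.0000] = 2.7005; exercise value = 5.0000 > continuation, so V_0 = 5.0000 (exercise)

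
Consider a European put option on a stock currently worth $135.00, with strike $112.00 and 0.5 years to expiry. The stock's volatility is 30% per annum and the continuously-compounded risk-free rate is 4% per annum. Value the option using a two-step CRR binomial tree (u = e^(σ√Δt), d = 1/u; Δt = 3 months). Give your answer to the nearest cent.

CRR parameters: u = e^(σ√Δt) = e^(0.3·√0.25) = 1.1618, d = 1/u = 0.8607
Per-period rate: rΔt = 0.04·0.25 = 0.01, so R = e^0.01 = 1.0101
Risk-neutral probability p = (e^0.01 − 0.8607)/(1.1618 − 0.8607) = 0.1493/0.3011 = 0.4959
Terminal stock prices: S_uu = 182.2, S_ud = 135, S_dd = 100
Terminal payoffs (K − S): max(-70.23, 0) = 0, max(-23, 0) = 0, max(11.99, 0) = 11.99
Node u (S = 156.8): V_u = e^(−0.01)·[0.4959·0.0000 + 0.5041·0.0000] = 0.0000
Node d (S = 116.2): V_d = e^(−0.01)·[0.4959·0.0000 + 0.5041·11.9895] = 5.9833
Node 0 (S = 135): V_0 = e^(−0.01)·[0.4959·0.0000 + 0.5041·5.9833] = 2.9859

$2.99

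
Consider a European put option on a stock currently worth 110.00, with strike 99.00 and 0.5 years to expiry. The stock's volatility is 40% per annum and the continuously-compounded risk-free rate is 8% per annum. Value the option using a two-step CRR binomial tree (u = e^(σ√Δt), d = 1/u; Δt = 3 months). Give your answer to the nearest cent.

CRR parameters: u = e^(σ√Δt) = e^(0.4·√0.25) = 1.2214, d = 1/u = 0.8187
Per-period rate: rΔt = 0.08·0.25 = 0.02, so R = e^0.02 = 1.0202
Risk-neutral probability p = (e^0.02 − 0.8187)/(1.2214 − 0.8187) = 0.2015/0.4027 = 0.5003
Terminal stock prices: S_uu = 164.1, S_ud = 110, S_dd = 73.74
Terminal payoffs (K − S): max(-65.1, 0) = 0, max(-11, 0) = 0, max(25.26, 0) = 25.26
Node u (S = 134.4): V_u = e^(−0.02)·[0.5003·0.0000 + 0.4997·0.0000] = 0.0000
Node d (S = 90.06): V_d = e^(−0.02)·[0.5003·0.0000 + 0.4997·25.2648] = 12.3740
Node 0 (S = 110): V_0 = e^(−0.02)·[0.5003·0.0000 + 0.4997·12.3740] = 6.0604

6.06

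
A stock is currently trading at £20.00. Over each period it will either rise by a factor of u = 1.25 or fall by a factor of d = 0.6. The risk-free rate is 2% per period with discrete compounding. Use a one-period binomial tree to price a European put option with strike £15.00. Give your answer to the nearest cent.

£1.04

Risk-neutral probability p = (1 + 0.02 − 0.6)/(1.25 − 0.6) = 0.4200/0.6500 = 0.6462
Terminal stock prices: S_u = 25, S_d = 12
Terminal payoffs (K − S): max(-10, 0) = 0, max(3, 0) = 3
Node 0 (S = 20): V_0 = 1/1.02·[0.6462·0.0000 + 0.3538·3.0000] = 1.0407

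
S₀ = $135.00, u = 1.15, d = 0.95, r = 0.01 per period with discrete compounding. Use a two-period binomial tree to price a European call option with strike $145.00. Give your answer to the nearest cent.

$3.98

Risk-neutral probability p = (1 + 0.01 − 0.95)/(1.15 − 0.95) = 0.0600/0.2000 = 0.3000
Terminal stock prices: S_uu = 178.5, S_ud = 147.5, S_dd = 121.8
Terminal payoffs (S − K): max(33.54, 0) = 33.54, max(2.487, 0) = 2.487, max(-23.16, 0) = 0
Node u (S = 155.2): V_u = 1/1.01·[0.3000·33.5375 + 0.7000·2.4875] = 11.6856
Node d (S = 128.2): V_d = 1/1.01·[0.3000·2.4875 + 0.7000·0.0000] = 0.7389
Node 0 (S = 135): V_0 = 1/1.01·[0.3000·11.6856 + 0.7000·0.7389] = 3.9831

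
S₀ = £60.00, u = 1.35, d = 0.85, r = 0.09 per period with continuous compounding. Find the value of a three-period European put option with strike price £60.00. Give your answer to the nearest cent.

£2.80

Risk-neutral probability p = (e^0.09 − 0.85)/(1.35 − 0.85) = 0.2442/0.5000 = 0.4883
Terminal stock prices: S_uuu = 147.6, S_uud = 92.95, S_udd = 58.52, S_ddd = 36.85
Terminal payoffs (K − S): max(-87.62, 0) = 0, max(-32.95, 0) = 0, max(1.478, 0) = 1.478, max(23.15, 0) = 23.15
Node uu (S = 109.4): V_uu = e^(−0.09)·[0.4883·0.0000 + 0.5117·0.0000] = 0.0000
Node ud (S = 68.85): V_ud = e^(−0.09)·[0.4883·0.0000 + 0.5117·1.4775] = 0.6909
Node dd (S = 43.35): V_dd = e^(−0.09)·[0.4883·1.4775 + 0.5117·23.1525] = 11.4859
Node u (S = 81): V_u = e^(−0.09)·[0.4883·0.0000 + 0.5117·0.6909] = 0.3231
Node d (S = 51): V_d = e^(−0.09)·[0.4883·0.6909 + 0.5117·11.4859] = 5.6793
Node 0 (S = 60): V_0 = e^(−0.09)·[0.4883·0.3231 + 0.5117·5.6793] = 2.7999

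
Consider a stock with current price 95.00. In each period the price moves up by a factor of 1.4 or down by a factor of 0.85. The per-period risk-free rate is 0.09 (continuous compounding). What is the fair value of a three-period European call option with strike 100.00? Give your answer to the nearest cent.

25.36

Risk-neutral probability p = (e^0.09 − 0.85)/(1.4 − 0.85) = 0.2442/0.5500 = 0.4440
Terminal stock prices: S_uuu = 260.7, S_uud = 158.3, S_udd = 96.09, S_ddd = 58.34
Terminal payoffs (S − K): max(160.7, 0) = 160.7, max(58.27, 0) = 58.27, max(-3.908, 0) = 0, max(-41.66, 0) = 0
Node uu (S = 186.2): V_uu = e^(−0.09)·[0.4440·160.6800 + 0.5560·58.2700] = 94.8069
Node ud (S = 113): V_ud = e^(−0.09)·[0.4440·58.2700 + 0.5560·0.0000] = 23.6426
Node dd (S = 68.64): V_dd = e^(−0.09)·[0.4440·0.0000 + 0.5560·0.0000] = 0.0000
Node u (S = 133): V_u = e^(−0.09)·[0.4440·94.8069 + 0.5560·23.6426] = 50.4821
Node d (S = 80.75): V_d = e^(−0.09)·[0.4440·23.6426 + 0.5560·0.0000] = 9.5928
Node 0 (S = 95): V_0 = e^(−0.09)·[0.4440·50.4821 + 0.5560·9.5928] = 25.3577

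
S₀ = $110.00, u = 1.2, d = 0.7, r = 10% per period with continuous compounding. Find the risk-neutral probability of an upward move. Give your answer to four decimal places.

p = 0.8103

Risk-neutral probability p = (e^0.1 − 0.7)/(1.2 − 0.7) = 0.4052/0.5000 = 0.8103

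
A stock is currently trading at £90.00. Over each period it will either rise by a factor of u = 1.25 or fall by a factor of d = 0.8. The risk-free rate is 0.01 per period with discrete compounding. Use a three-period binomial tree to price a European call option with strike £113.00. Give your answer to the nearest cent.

£6.19

Risk-neutral probability p = (1 + 0.01 − 0.8)/(1.25 − 0.8) = 0.2100/0.4500 = 0.4667
Terminal stock prices: S_uuu = 175.8, S_uud = 112.5, S_udd = 72, S_ddd = 46.08
Terminal payoffs (S − K): max(62.78, 0) = 62.78, max(-0.5, 0) = 0, max(-41, 0) = 0, max(-66.92, 0) = 0
Node uu (S = 140.6): V_uu = 1/1.01·[0.4667·62.7812 + 0.5333·0.0000] = 29.0078
Node ud (S = 90): V_ud = 1/1.01·[0.4667·0.0000 + 0.5333·0.0000] = 0.0000
Node dd (S = 57.6): V_dd = 1/1.01·[0.4667·0.0000 + 0.5333·0.0000] = 0.0000
Node u (S = 112.5): V_u = 1/1.01·[0.4667·29.0078 + 0.5333·0.0000] = 13.4030
Node d (S = 72): V_d = 1/1.01·[0.4667·0.0000 + 0.5333·0.0000] = 0.0000
Node 0 (S = 90): V_0 = 1/1.01·[0.4667·13.4030 + 0.5333·0.0000] = 6.1928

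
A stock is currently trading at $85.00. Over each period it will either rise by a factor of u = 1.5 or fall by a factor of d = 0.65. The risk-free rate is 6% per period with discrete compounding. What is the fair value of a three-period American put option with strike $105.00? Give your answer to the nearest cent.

$29.84

Risk-neutral probability p = (1 + 0.06 − 0.65)/(1.5 − 0.65) = 0.4100/0.8500 = 0.4824
Terminal stock prices: S_uuu = 286.9, S_uud = 124.3, S_udd = 53.87, S_ddd = 23.34
Terminal payoffs (K − S): max(-181.9, 0) = 0, max(-19.31, 0) = 0, max(51.13, 0) = 51.13, max(81.66, 0) = 81.66
Node uu (S = 191.2): continuation = 1/1.06·[0.4824·0.0000 + 0.5176·0.0000] = 0.0000; exercise value = 0.0000 ≤ continuation, so V_uu = 0.0000
Node ud (S = 82.88): continuation = 1/1.06·[0.4824·0.0000 + 0.5176·51.1312] = 24.9698; exercise value = 22.1250 ≤ continuation, so V_ud = 24.9698
Node dd (S = 35.91): continuation = 1/1.06·[0.4824·51.1312 + 0.5176·81.6569] = 63.1441; exercise value = 69.0875 > continuation, so V_dd = 69.0875 (exercise)
Node u (S = 127.5): continuation = 1/1.06·[0.4824·0.0000 + 0.5176·24.9698] = 12.1939; exercise value = 0.0000 ≤ continuation, so V_u = 12.1939
Node d (S = 55.25): continuation = 1/1.06·[0.4824·24.9698 + 0.5176·69.0875] = 45.1011; exercise value = 49.7500 > continuation, so V_d = 49.7500 (exercise)
Node 0 (S = 85): continuation = 1/1.06·[0.4824·12.1939 + 0.5176·49.7500] = 29.8441; exercise value = 20.0000 ≤ continuation, so V_0 = 29.8441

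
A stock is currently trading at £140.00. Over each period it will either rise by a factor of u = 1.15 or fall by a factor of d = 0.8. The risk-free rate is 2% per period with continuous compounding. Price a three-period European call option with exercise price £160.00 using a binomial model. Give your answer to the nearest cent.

Risk-neutral probability p = (e^0.02 − 0.8)/(1.15 − 0.8) = 0.2202/0.3500 = 0.6291
Terminal stock prices: S_uuu = 212.9, S_uud = 148.1, S_udd = 103, S_ddd = 71.68
Terminal payoffs (S − K): max(52.92, 0) = 52.92, max(-11.88, 0) = 0, max(-56.96, 0) = 0, max(-88.32, 0) = 0
Node uu (S = 185.1): V_uu = e^(−0.02)·[0.6291·52.9225 + 0.3709·0.0000] = 32.6367
Node ud (S = 128.8): V_ud = e^(−0.02)·[0.6291·0.0000 + 0.3709·0.0000] = 0.0000
Node dd (S = 89.6): V_dd = e^(−0.02)·[0.6291·0.0000 + 0.3709·0.0000] = 0.0000
Node u (S = 161): V_u = e^(−0.02)·[0.6291·32.6367 + 0.3709·0.0000] = 20.1267
Node d (S = 112): V_d = e^(−0.02)·[0.6291·0.0000 + 0.3709·0.0000] = 0.0000
Node 0 (S = 140): V_0 = e^(−0.02)·[0.6291·20.1267 + 0.3709·0.0000] = 12.4119

£12.41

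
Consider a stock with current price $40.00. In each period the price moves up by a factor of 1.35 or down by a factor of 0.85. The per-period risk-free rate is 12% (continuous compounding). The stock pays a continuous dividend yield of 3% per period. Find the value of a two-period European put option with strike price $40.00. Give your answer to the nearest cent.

$2.29

Per-period risk-free factor R = e^0.12 = 1.1275; dividend-adjusted growth = e^(0.12−0.03) = 1.0942.
Risk-neutral probability p = (1.0942 − 0.85)/(1.35 − 0.85) = 0.2442/0.5000 = 0.4883
Terminal stock prices: S_uu = 72.9, S_ud = 45.9, S_dd = 28.9
Terminal payoffs (K − S): max(-32.9, 0) = 0, max(-5.9, 0) = 0, max(11.1, 0) = 11.1
Node u (S = 54): V_u = e^(−0.12)·[0.4883·0.0000 + 0.5117·0.0000] = 0.0000
Node d (S = 34): V_d = e^(−0.12)·[0.4883·0.0000 + 0.5117·11.1000] = 5.0371
Node 0 (S = 40): V_0 = e^(−0.12)·[0.4883·0.0000 + 0.5117·5.0371] = 2.2858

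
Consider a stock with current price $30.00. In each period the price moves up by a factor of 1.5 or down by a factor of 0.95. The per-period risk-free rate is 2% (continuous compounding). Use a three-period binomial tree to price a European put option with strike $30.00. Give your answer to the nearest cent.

Risk-neutral probability p = (e^0.02 − 0.95)/(1.5 − 0.95) = 0.0702/0.5500 = 0.1276
Terminal stock prices: S_uuu = 101.2, S_uud = 64.12, S_udd = 40.61, S_ddd = 25.72
Terminal payoffs (K − S): max(-71.25, 0) = 0, max(-34.12, 0) = 0, max(-10.61, 0) = 0, max(4.279, 0) = 4.279
Node uu (S = 67.5): V_uu = e^(−0.02)·[0.1276·0.0000 + 0.8724·0.0000] = 0.0000
Node ud (S = 42.75): V_ud = e^(−0.02)·[0.1276·0.0000 + 0.8724·0.0000] = 0.0000
Node dd (S = 27.07): V_dd = e^(−0.02)·[0.1276·0.0000 + 0.8724·4.2788] = 3.6587
Node u (S = 45): V_u = e^(−0.02)·[0.1276·0.0000 + 0.8724·0.0000] = 0.0000
Node d (S = 28.5): V_d = e^(−0.02)·[0.1276·0.0000 + 0.8724·3.6587] = 3.1285
Node 0 (S = 30): V_0 = e^(−0.02)·[0.1276·0.0000 + 0.8724·3.1285] = 2.6752

$2.68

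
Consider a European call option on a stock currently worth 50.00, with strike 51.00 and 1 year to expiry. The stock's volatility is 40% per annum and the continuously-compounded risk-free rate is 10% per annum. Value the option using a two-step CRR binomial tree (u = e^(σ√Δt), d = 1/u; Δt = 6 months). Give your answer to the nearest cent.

9.03

CRR parameters: u = e^(σ√Δt) = e^(0.4·√0.5) = 1.3269, d = 1/u = 0.7536
Per-period rate: rΔt = 0.1·0.5 = 0.05, so R = e^0.05 = 1.0513
Risk-neutral probability p = (e^0.05 − 0.7536)/(1.3269 − 0.7536) = 0.2976/0.5733 = 0.5192
Terminal stock prices: S_uu = 88.03, S_ud = 50, S_dd = 28.4
Terminal payoffs (S − K): max(37.03, 0) = 37.03, max(-1, 0) = 0, max(-22.6, 0) = 0
Node u (S = 66.34): V_u = e^(−0.05)·[0.5192·37.0327 + 0.4808·0.0000] = 18.2895
Node d (S = 37.68): V_d = e^(−0.05)·[0.5192·0.0000 + 0.4808·0.0000] = 0.0000
Node 0 (S = 50): V_0 = e^(−0.05)·[0.5192·18.2895 + 0.4808·0.0000] = 9.0327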